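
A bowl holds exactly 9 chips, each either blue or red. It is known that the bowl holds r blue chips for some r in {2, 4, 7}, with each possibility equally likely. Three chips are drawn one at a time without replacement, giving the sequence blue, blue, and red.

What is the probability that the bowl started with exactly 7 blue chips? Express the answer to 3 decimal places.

Compute the likelihood of the observed sequence for each case: P(data | r = 2) = (2/9)(1/8)(7/7) = 1/36; P(data | r = 4) = (4/9)(3/8)(5/7) = 5/42; P(data | r = 7) = (7/9)(6/8)(2/7) = 1/6.
Weighting by the prior gives 1/3 · 1/36 = 1/108, 1/3 · 5/42 = 5/126, 1/3 · 1/6 = 1/18; with total 79/756.
Therefore the posterior P(r = 7 | data) = (1/18) / (79/756) = 42/79.

0.532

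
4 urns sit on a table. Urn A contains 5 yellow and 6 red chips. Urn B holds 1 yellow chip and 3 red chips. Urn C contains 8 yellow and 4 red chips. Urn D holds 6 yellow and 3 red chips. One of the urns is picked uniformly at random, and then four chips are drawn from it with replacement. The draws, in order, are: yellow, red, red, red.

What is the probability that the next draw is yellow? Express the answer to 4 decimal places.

Under each hypothesis, the probability of the observed sequence is: P(data | urn A) = (5/11)(6/11)(6/11)(6/11) = 0.073765; P(data | urn B) = (1/4)(3/4)(3/4)(3/4) = 0.10547; P(data | urn C) = (8/12)(4/12)(4/12)(4/12) = 0.024691; P(data | urn D) = (6/9)(3/9)(3/9)(3/9) = 0.024691.
Multiplying each by its prior: 1/4 · 0.073765 = 0.018441, 1/4 · 0.10547 = 0.026367, 1/4 · 0.024691 = 0.0061728, 1/4 · 0.024691 = 0.0061728; summing to 0.057154.
Normalising, the posterior is P(urn A | data) = 0.32266, P(urn B | data) = 0.46133, P(urn C | data) = 0.108, P(urn D | data) = 0.108.
Averaging over the posterior, P(yellow next | data) = (5/11)(0.32266) + (1/4)(0.46133) + (2/3)(0.108) + (2/3)(0.108) = 0.406.

0.4060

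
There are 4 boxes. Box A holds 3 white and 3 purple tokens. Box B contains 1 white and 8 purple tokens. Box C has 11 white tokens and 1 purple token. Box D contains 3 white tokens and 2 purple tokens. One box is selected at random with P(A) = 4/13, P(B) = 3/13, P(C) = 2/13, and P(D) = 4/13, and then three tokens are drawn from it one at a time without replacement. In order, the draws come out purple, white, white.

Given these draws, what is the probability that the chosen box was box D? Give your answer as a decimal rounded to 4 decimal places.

Under each hypothesis, the probability of the observed sequence is: P(data | box A) = (3/6)(3/5)(2/4) = 3/20; P(data | box B) = (8/9)(1/8)(0/7) = 0; P(data | box C) = (1/12)(11/11)(10/10) = 1/12; P(data | box D) = (2/5)(3/4)(2/3) = 1/5.
The prior-weighted likelihoods are 4/13 · 3/20 = 3/65, 3/13 · 0 = 0, 2/13 · 1/12 = 1/78, 4/13 · 1/5 = 4/65; with total 47/390.
By Bayes' rule, P(box D | data) = (4/65) / (47/390) = 24/47.

0.5106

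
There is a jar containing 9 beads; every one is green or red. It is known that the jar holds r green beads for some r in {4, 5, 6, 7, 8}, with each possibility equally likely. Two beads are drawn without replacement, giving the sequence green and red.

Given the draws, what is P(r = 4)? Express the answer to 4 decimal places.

The likelihood of the observed sequence under each hypothesis: P(data | r = 4) = (4/9)(5/8) = 5/18; P(data | r = 5) = (5/9)(4/8) = 5/18; P(data | r = 6) = (6/9)(3/8) = 1/4; P(data | r = 7) = (7/9)(2/8) = 7/36; P(data | r = 8) = (8/9)(1/8) = 1/9.
Weighting by the prior gives 1/5 · 5/18 = 1/18, 1/5 · 5/18 = 1/18, 1/5 · 1/4 = 1/20, 1/5 · 7/36 = 7/180, 1/5 · 1/9 = 1/45; these sum to 2/9.
By Bayes' rule, P(r = 4 | data) = (1/18) / (2/9) = 1/4.

0.2500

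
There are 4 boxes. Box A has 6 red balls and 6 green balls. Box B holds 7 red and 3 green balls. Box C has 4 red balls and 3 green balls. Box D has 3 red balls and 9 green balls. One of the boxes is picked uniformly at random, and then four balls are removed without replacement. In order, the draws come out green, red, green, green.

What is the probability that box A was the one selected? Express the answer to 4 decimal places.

Under each hypothesis, the probability of the observed sequence is: P(data | box A) = (6/12)(6/11)(5/10)(4/9) = 0.060606; P(data | box B) = (3/10)(7/9)(2/8)(1/7) = 0.0083333; P(data | box C) = (3/7)(4/6)(2/5)(1/4) = 0.028571; P(data | box D) = (9/12)(3/11)(8/10)(7/9) = 0.12727.
The prior-weighted likelihoods are 1/4 · 0.060606 = 0.015152, 1/4 · 0.0083333 = 0.0020833, 1/4 · 0.028571 = 0.0071429, 1/4 · 0.12727 = 0.031818; summing to 0.056196.
So P(box A | data) = (0.015152) / (0.056196) = 0.26962.

0.2696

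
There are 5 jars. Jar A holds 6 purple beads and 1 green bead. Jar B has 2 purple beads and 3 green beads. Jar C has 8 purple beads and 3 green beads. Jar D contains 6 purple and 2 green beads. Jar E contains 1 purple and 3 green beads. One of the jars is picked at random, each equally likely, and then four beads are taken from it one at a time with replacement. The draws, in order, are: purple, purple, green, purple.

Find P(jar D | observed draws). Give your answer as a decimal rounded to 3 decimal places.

Under each hypothesis, the probability of the observed sequence is: P(data | jar A) = (6/7)(6/7)(1/7)(6/7) = 0.089963; P(data | jar B) = (2/5)(2/5)(3/5)(2/5) = 0.0384; P(data | jar C) = (8/11)(8/11)(3/11)(8/11) = 0.10491; P(data | jar D) = (6/8)(6/8)(2/8)(6/8) = 0.10547; P(data | jar E) = (1/4)(1/4)(3/4)(1/4) = 0.011719.
Weighting by the prior gives 1/5 · 0.089963 = 0.017993, 1/5 · 0.0384 = 0.00768, 1/5 · 0.10491 = 0.020982, 1/5 · 0.10547 = 0.021094, 1/5 · 0.011719 = 0.0023437; with total 0.070092.
So P(jar D | data) = (0.021094) / (0.070092) = 0.30094.

0.301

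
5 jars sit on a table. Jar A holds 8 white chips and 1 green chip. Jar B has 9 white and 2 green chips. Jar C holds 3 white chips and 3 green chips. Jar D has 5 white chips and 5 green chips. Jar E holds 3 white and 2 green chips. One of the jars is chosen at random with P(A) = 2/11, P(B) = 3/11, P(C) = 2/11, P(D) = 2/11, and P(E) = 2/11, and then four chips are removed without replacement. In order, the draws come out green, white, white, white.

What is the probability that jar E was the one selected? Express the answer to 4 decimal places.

For each hypothesis, P(data | H) works out to: P(data | jar A) = (1/9)(8/8)(7/7)(6/6) = 0.11111; P(data | jar B) = (2/11)(9/10)(8/9)(7/8) = 0.12727; P(data | jar C) = (3/6)(3/5)(2/4)(1/3) = 0.05; P(data | jar D) = (5/10)(5/9)(4/8)(3/7) = 0.059524; P(data | jar E) = (2/5)(3/4)(2/3)(1/2) = 0.1.
Multiplying each by its prior: 2/11 · 0.11111 = 0.020202, 3/11 · 0.12727 = 0.034711, 2/11 · 0.05 = 0.0090909, 2/11 · 0.059524 = 0.010823, 2/11 · 0.1 = 0.018182; these sum to 0.093008.
So P(jar E | data) = (0.018182) / (0.093008) = 0.19549.

0.1955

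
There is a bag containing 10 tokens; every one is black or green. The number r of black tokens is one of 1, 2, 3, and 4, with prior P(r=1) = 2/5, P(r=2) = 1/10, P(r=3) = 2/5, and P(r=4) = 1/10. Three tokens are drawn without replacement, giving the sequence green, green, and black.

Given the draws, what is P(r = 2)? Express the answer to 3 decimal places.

0.109

For each hypothesis, P(data | H) works out to: P(data | r = 1) = (9/10)(8/9)(1/8) = 1/10; P(data | r = 2) = (8/10)(7/9)(2/8) = 7/45; P(data | r = 3) = (7/10)(6/9)(3/8) = 7/40; P(data | r = 4) = (6/10)(5/9)(4/8) = 1/6.
Weighting by the prior gives 2/5 · 1/10 = 1/25, 1/10 · 7/45 = 7/450, 2/5 · 7/40 = 7/100, 1/10 · 1/6 = 1/60; summing to 32/225.
By Bayes' rule, P(r = 2 | data) = (7/450) / (32/225) = 7/64.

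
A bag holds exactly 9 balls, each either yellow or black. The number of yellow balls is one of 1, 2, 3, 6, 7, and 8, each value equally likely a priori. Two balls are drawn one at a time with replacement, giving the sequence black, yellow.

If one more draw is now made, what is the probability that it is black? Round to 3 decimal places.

0.500

Compute the likelihood of the observed sequence for each case: P(data | r = 1) = (8/9)(1/9) = 8/81; P(data | r = 2) = (7/9)(2/9) = 14/81; P(data | r = 3) = (6/9)(3/9) = 2/9; P(data | r = 6) = (3/9)(6/9) = 2/9; P(data | r = 7) = (2/9)(7/9) = 14/81; P(data | r = 8) = (1/9)(8/9) = 8/81.
Multiplying each by its prior: 1/6 · 8/81 = 4/243, 1/6 · 14/81 = 7/243, 1/6 · 2/9 = 1/27, 1/6 · 2/9 = 1/27, 1/6 · 14/81 = 7/243, 1/6 · 8/81 = 4/243; with total 40/243.
Dividing through by the total gives posterior P(r = 1 | data) = 1/10, P(r = 2 | data) = 7/40, P(r = 3 | data) = 9/40, P(r = 6 | data) = 9/40, P(r = 7 | data) = 7/40, P(r = 8 | data) = 1/10.
The predictive probability is P(black next | data) = (8/9)(1/10) + (7/9)(7/40) + (2/3)(9/40) + (1/3)(9/40) + (2/9)(7/40) + (1/9)(1/10) = 1/2.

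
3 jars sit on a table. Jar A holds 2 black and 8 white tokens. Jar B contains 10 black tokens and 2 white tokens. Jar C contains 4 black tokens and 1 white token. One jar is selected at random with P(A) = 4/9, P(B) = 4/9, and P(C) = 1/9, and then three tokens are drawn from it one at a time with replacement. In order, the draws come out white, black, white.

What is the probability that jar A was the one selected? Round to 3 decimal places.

Compute the likelihood of the observed sequence for each case: P(data | jar A) = (8/10)(2/10)(8/10) = 0.128; P(data | jar B) = (2/12)(10/12)(2/12) = 0.023148; P(data | jar C) = (1/5)(4/5)(1/5) = 0.032.
The prior-weighted likelihoods are 4/9 · 0.128 = 0.056889, 4/9 · 0.023148 = 0.010288, 1/9 · 0.032 = 0.0035556; these sum to 0.070733.
So P(jar A | data) = (0.056889) / (0.070733) = 0.80428.

0.804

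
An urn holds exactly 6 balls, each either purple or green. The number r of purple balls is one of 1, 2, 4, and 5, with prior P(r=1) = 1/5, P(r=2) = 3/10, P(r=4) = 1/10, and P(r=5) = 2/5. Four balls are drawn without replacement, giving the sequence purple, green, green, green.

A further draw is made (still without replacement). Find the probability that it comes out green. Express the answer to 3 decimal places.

The likelihood of the observed sequence under each hypothesis: P(data | r = 1) = (1/6)(5/5)(4/4)(3/3) = 1/6; P(data | r = 2) = (2/6)(4/5)(3/4)(2/3) = 2/15; P(data | r = 4) = (4/6)(2/5)(1/4)(0/3) = 0; P(data | r = 5) = (5/6)(1/5)(0/4) = 0.
Multiplying each by its prior: 1/5 · 1/6 = 1/30, 3/10 · 2/15 = 1/25, 1/10 · 0 = 0, 2/5 · 0 = 0; these sum to 11/150.
Normalising, the posterior is P(r = 1 | data) = 5/11, P(r = 2 | data) = 6/11, P(r = 4 | data) = 0, P(r = 5 | data) = 0.
Averaging over the posterior, P(green next | data) = (1)(5/11) + (1/2)(6/11) = 8/11.

0.727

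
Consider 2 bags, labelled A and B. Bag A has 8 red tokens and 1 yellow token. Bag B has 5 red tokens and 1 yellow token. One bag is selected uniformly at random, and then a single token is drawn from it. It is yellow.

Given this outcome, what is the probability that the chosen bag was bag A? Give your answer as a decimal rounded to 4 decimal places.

For each hypothesis, P(data | H) works out to: P(data | bag A) = (1/9) = 1/9; P(data | bag B) = (1/6) = 1/6.
Multiplying each by its prior: 1/2 · 1/9 = 1/18, 1/2 · 1/6 = 1/12; with total 5/36.
Hence P(bag A | data) = (1/18) / (5/36) = 2/5.

0.4000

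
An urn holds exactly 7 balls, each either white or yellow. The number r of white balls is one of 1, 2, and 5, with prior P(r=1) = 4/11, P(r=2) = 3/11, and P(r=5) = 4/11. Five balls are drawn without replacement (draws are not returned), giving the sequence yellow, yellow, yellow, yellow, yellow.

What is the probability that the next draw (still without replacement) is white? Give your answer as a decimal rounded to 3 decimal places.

0.556

Under each hypothesis, the probability of the observed sequence is: P(data | r = 1) = (6/7)(5/6)(4/5)(3/4)(2/3) = 2/7; P(data | r = 2) = (5/7)(4/6)(3/5)(2/4)(1/3) = 1/21; P(data | r = 5) = (2/7)(1/6)(0/5) = 0.
The prior-weighted likelihoods are 4/11 · 2/7 = 8/77, 3/11 · 1/21 = 1/77, 4/11 · 0 = 0; with total 9/77.
Dividing through by the total gives posterior P(r = 1 | data) = 8/9, P(r = 2 | data) = 1/9, P(r = 5 | data) = 0.
So P(white next | data) = Σ P(white next | H) P(H | data) = (1/2)(8/9) + (1)(1/9) = 5/9.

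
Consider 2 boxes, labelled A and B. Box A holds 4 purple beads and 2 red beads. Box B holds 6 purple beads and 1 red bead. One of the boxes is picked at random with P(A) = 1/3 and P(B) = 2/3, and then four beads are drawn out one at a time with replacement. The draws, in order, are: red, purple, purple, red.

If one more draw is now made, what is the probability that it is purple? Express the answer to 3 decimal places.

For each hypothesis, P(data | H) works out to: P(data | box A) = (2/6)(4/6)(4/6)(2/6) = 0.049383; P(data | box B) = (1/7)(6/7)(6/7)(1/7) = 0.014994.
Multiplying each by its prior: 1/3 · 0.049383 = 0.016461, 2/3 · 0.014994 = 0.0099958; these sum to 0.026457.
The posterior is then P(box A | data) = 0.62218, P(box B | data) = 0.37782.
So P(purple next | data) = Σ P(purple next | H) P(H | data) = (2/3)(0.62218) + (6/7)(0.37782) = 0.73863.

0.739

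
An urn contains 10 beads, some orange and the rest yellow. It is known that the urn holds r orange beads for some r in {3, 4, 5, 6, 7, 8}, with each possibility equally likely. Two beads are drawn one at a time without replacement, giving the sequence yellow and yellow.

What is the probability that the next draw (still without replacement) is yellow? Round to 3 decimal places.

0.469

The likelihood of the observed sequence under each hypothesis: P(data | r = 3) = (7/10)(6/9) = 7/15; P(data | r = 4) = (6/10)(5/9) = 1/3; P(data | r = 5) = (5/10)(4/9) = 2/9; P(data | r = 6) = (4/10)(3/9) = 2/15; P(data | r = 7) = (3/10)(2/9) = 1/15; P(data | r = 8) = (2/10)(1/9) = 1/45.
The prior-weighted likelihoods are 1/6 · 7/15 = 7/90, 1/6 · 1/3 = 1/18, 1/6 · 2/9 = 1/27, 1/6 · 2/15 = 1/45, 1/6 · 1/15 = 1/90, 1/6 · 1/45 = 1/270; these sum to 28/135.
The posterior is then P(r = 3 | data) = 3/8, P(r = 4 | data) = 15/56, P(r = 5 | data) = 5/28, P(r = 6 | data) = 3/28, P(r = 7 | data) = 3/56, P(r = 8 | data) = 1/56.
Averaging over the posterior, P(yellow next | data) = (5/8)(3/8) + (1/2)(15/56) + (3/8)(5/28) + (1/4)(3/28) + (1/8)(3/56) + (0)(1/56) = 15/32.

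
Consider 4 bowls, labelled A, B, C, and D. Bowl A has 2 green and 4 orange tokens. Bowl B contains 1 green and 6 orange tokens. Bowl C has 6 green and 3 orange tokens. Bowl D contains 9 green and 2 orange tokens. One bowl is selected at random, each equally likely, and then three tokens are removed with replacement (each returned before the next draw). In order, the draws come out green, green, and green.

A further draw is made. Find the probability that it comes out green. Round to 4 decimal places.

0.7449

The likelihood of the observed sequence under each hypothesis: P(data | bowl A) = (2/6)(2/6)(2/6) = 0.037037; P(data | bowl B) = (1/7)(1/7)(1/7) = 0.0029155; P(data | bowl C) = (6/9)(6/9)(6/9) = 0.2963; P(data | bowl D) = (9/11)(9/11)(9/11) = 0.54771.
The prior-weighted likelihoods are 1/4 · 0.037037 = 0.0092593, 1/4 · 0.0029155 = 0.00072886, 1/4 · 0.2963 = 0.074074, 1/4 · 0.54771 = 0.13693; summing to 0.22099.
Dividing through by the total gives posterior P(bowl A | data) = 0.041899, P(bowl B | data) = 0.0032982, P(bowl C | data) = 0.33519, P(bowl D | data) = 0.61961.
So P(green next | data) = Σ P(green next | H) P(H | data) = (1/3)(0.041899) + (1/7)(0.0032982) + (2/3)(0.33519) + (9/11)(0.61961) = 0.74485.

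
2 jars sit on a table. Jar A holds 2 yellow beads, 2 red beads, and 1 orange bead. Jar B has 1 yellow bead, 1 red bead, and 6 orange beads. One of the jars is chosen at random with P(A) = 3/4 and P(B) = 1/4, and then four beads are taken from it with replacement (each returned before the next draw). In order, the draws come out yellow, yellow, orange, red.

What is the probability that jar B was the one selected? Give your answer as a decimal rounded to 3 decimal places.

0.037

The likelihood of the observed sequence under each hypothesis: P(data | jar A) = (2/5)(2/5)(1/5)(2/5) = 0.0128; P(data | jar B) = (1/8)(1/8)(6/8)(1/8) = 0.0014648.
The prior-weighted likelihoods are 3/4 · 0.0128 = 0.0096, 1/4 · 0.0014648 = 0.00036621; summing to 0.0099662.
By Bayes' rule, P(jar B | data) = (0.00036621) / (0.0099662) = 0.036745.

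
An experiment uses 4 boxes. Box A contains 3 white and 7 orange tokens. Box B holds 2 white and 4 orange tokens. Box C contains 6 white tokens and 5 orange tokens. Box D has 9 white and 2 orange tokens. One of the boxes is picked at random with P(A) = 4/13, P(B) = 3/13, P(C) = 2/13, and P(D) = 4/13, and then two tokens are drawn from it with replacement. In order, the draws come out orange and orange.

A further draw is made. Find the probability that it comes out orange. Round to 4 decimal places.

Compute the likelihood of the observed sequence for each case: P(data | box A) = (7/10)(7/10) = 0.49; P(data | box B) = (4/6)(4/6) = 0.44444; P(data | box C) = (5/11)(5/11) = 0.20661; P(data | box D) = (2/11)(2/11) = 0.033058.
Weighting by the prior gives 4/13 · 0.49 = 0.15077, 3/13 · 0.44444 = 0.10256, 2/13 · 0.20661 = 0.031786, 4/13 · 0.033058 = 0.010172; with total 0.29529.
Normalising, the posterior is P(box A | data) = 0.51058, P(box B | data) = 0.34733, P(box C | data) = 0.10764, P(box D | data) = 0.034446.
The predictive probability is P(orange next | data) = (7/10)(0.51058) + (2/3)(0.34733) + (5/11)(0.10764) + (2/11)(0.034446) = 0.64415.

0.6442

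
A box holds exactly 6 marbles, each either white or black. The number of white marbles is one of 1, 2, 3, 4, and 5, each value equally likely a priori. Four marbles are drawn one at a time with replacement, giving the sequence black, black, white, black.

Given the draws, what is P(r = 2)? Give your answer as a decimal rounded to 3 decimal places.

0.345

Under each hypothesis, the probability of the observed sequence is: P(data | r = 1) = (5/6)(5/6)(1/6)(5/6) = 0.096451; P(data | r = 2) = (4/6)(4/6)(2/6)(4/6) = 0.098765; P(data | r = 3) = (3/6)(3/6)(3/6)(3/6) = 0.0625; P(data | r = 4) = (2/6)(2/6)(4/6)(2/6) = 0.024691; P(data | r = 5) = (1/6)(1/6)(5/6)(1/6) = 0.003858.
Multiplying each by its prior: 1/5 · 0.096451 = 0.01929, 1/5 · 0.098765 = 0.019753, 1/5 · 0.0625 = 0.0125, 1/5 · 0.024691 = 0.0049383, 1/5 · 0.003858 = 0.0007716; summing to 0.057253.
Therefore the posterior P(r = 2 | data) = (0.019753) / (0.057253) = 0.34501.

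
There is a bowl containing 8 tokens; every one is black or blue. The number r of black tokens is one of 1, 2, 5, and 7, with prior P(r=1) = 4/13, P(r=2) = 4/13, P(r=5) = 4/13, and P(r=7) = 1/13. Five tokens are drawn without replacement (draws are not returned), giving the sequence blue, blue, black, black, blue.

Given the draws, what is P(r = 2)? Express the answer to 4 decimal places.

Compute the likelihood of the observed sequence for each case: P(data | r = 1) = (7/8)(6/7)(1/6)(0/5) = 0; P(data | r = 2) = (6/8)(5/7)(2/6)(1/5)(4/4) = 1/28; P(data | r = 5) = (3/8)(2/7)(5/6)(4/5)(1/4) = 1/56; P(data | r = 7) = (1/8)(0/7) = 0.
The prior-weighted likelihoods are 4/13 · 0 = 0, 4/13 · 1/28 = 1/91, 4/13 · 1/56 = 1/182, 1/13 · 0 = 0; these sum to 3/182.
Therefore the posterior P(r = 2 | data) = (1/91) / (3/182) = 2/3.

0.6667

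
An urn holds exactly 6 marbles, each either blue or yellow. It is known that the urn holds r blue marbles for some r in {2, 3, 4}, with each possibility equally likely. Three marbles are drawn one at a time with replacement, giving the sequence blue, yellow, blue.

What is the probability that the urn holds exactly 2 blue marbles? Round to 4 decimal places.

Under each hypothesis, the probability of the observed sequence is: P(data | r = 2) = (2/6)(4/6)(2/6) = 2/27; P(data | r = 3) = (3/6)(3/6)(3/6) = 1/8; P(data | r = 4) = (4/6)(2/6)(4/6) = 4/27.
Multiplying each by its prior: 1/3 · 2/27 = 2/81, 1/3 · 1/8 = 1/24, 1/3 · 4/27 = 4/81; summing to 25/216.
So P(r = 2 | data) = (2/81) / (25/216) = 16/75.

0.2133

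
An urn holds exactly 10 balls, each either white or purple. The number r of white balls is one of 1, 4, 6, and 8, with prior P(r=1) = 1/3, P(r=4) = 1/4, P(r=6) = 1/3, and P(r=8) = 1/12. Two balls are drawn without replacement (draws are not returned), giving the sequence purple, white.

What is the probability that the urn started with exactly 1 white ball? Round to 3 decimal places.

0.164

For each hypothesis, P(data | H) works out to: P(data | r = 1) = (9/10)(1/9) = 1/10; P(data | r = 4) = (6/10)(4/9) = 4/15; P(data | r = 6) = (4/10)(6/9) = 4/15; P(data | r = 8) = (2/10)(8/9) = 8/45.
Multiplying each by its prior: 1/3 · 1/10 = 1/30, 1/4 · 4/15 = 1/15, 1/3 · 4/15 = 4/45, 1/12 · 8/45 = 2/135; summing to 11/54.
Hence P(r = 1 | data) = (1/30) / (11/54) = 9/55.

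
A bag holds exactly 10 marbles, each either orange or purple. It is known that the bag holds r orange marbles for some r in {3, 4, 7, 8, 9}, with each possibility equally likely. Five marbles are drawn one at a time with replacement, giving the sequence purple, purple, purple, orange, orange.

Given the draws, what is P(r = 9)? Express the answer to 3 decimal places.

For each hypothesis, P(data | H) works out to: P(data | r = 3) = (7/10)(7/10)(7/10)(3/10)(3/10) = 0.03087; P(data | r = 4) = (6/10)(6/10)(6/10)(4/10)(4/10) = 0.03456; P(data | r = 7) = (3/10)(3/10)(3/10)(7/10)(7/10) = 0.01323; P(data | r = 8) = (2/10)(2/10)(2/10)(8/10)(8/10) = 0.00512; P(data | r = 9) = (1/10)(1/10)(1/10)(9/10)(9/10) = 0.00081.
Multiplying each by its prior: 1/5 · 0.03087 = 0.006174, 1/5 · 0.03456 = 0.006912, 1/5 · 0.01323 = 0.002646, 1/5 · 0.00512 = 0.001024, 1/5 · 0.00081 = 0.000162; summing to 0.016918.
Therefore the posterior P(r = 9 | data) = (0.000162) / (0.016918) = 0.0095756.

0.010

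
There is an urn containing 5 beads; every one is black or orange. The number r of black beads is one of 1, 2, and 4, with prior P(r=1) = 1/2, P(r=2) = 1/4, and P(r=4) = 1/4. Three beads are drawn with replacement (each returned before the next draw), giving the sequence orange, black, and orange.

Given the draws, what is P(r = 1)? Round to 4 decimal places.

0.5926

Under each hypothesis, the probability of the observed sequence is: P(data | r = 1) = (4/5)(1/5)(4/5) = 16/125; P(data | r = 2) = (3/5)(2/5)(3/5) = 18/125; P(data | r = 4) = (1/5)(4/5)(1/5) = 4/125.
The prior-weighted likelihoods are 1/2 · 16/125 = 8/125, 1/4 · 18/125 = 9/250, 1/4 · 4/125 = 1/125; summing to 27/250.
Therefore the posterior P(r = 1 | data) = (8/125) / (27/250) = 16/27.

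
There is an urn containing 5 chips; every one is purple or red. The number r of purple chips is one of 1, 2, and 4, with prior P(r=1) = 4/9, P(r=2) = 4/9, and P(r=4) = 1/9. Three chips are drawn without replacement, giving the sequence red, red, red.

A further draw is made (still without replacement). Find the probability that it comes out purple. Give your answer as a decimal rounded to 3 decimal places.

0.600

Under each hypothesis, the probability of the observed sequence is: P(data | r = 1) = (4/5)(3/4)(2/3) = 2/5; P(data | r = 2) = (3/5)(2/4)(1/3) = 1/10; P(data | r = 4) = (1/5)(0/4) = 0.
Weighting by the prior gives 4/9 · 2/5 = 8/45, 4/9 · 1/10 = 2/45, 1/9 · 0 = 0; summing to 2/9.
The posterior is then P(r = 1 | data) = 4/5, P(r = 2 | data) = 1/5, P(r = 4 | data) = 0.
Averaging over the posterior, P(purple next | data) = (1/2)(4/5) + (1)(1/5) = 3/5.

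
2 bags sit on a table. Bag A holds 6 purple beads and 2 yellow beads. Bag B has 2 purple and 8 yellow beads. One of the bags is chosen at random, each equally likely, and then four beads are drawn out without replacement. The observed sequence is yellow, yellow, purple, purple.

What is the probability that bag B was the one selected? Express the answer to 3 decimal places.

0.384

For each hypothesis, P(data | H) works out to: P(data | bag A) = (2/8)(1/7)(6/6)(5/5) = 0.035714; P(data | bag B) = (8/10)(7/9)(2/8)(1/7) = 0.022222.
Weighting by the prior gives 1/2 · 0.035714 = 0.017857, 1/2 · 0.022222 = 0.011111; with total 0.028968.
Hence P(bag B | data) = (0.011111) / (0.028968) = 0.38356.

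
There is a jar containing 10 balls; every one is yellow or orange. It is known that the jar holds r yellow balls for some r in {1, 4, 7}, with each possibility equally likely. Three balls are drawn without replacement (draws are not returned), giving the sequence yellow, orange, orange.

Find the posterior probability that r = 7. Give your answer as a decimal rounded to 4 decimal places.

0.1795

Under each hypothesis, the probability of the observed sequence is: P(data | r = 1) = (1/10)(9/9)(8/8) = 1/10; P(data | r = 4) = (4/10)(6/9)(5/8) = 1/6; P(data | r = 7) = (7/10)(3/9)(2/8) = 7/120.
Multiplying each by its prior: 1/3 · 1/10 = 1/30, 1/3 · 1/6 = 1/18, 1/3 · 7/120 = 7/360; summing to 13/120.
Therefore the posterior P(r = 7 | data) = (7/360) / (13/120) = 7/39.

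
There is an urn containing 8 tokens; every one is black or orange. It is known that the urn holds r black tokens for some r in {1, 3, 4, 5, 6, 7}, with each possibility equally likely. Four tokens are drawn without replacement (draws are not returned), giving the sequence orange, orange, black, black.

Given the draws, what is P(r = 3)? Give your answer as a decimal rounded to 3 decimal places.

Compute the likelihood of the observed sequence for each case: P(data | r = 1) = (7/8)(6/7)(1/6)(0/5) = 0; P(data | r = 3) = (5/8)(4/7)(3/6)(2/5) = 1/14; P(data | r = 4) = (4/8)(3/7)(4/6)(3/5) = 3/35; P(data | r = 5) = (3/8)(2/7)(5/6)(4/5) = 1/14; P(data | r = 6) = (2/8)(1/7)(6/6)(5/5) = 1/28; P(data | r = 7) = (1/8)(0/7) = 0.
Weighting by the prior gives 1/6 · 0 = 0, 1/6 · 1/14 = 1/84, 1/6 · 3/35 = 1/70, 1/6 · 1/14 = 1/84, 1/6 · 1/28 = 1/168, 1/6 · 0 = 0; with total 37/840.
Hence P(r = 3 | data) = (1/84) / (37/840) = 10/37.

0.270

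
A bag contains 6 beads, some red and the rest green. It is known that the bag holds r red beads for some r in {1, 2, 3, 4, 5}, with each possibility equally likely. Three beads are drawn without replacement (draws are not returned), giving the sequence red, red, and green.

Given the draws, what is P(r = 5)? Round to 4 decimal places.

0.2857

The likelihood of the observed sequence under each hypothesis: P(data | r = 1) = (1/6)(0/5) = 0; P(data | r = 2) = (2/6)(1/5)(4/4) = 1/15; P(data | r = 3) = (3/6)(2/5)(3/4) = 3/20; P(data | r = 4) = (4/6)(3/5)(2/4) = 1/5; P(data | r = 5) = (5/6)(4/5)(1/4) = 1/6.
Weighting by the prior gives 1/5 · 0 = 0, 1/5 · 1/15 = 1/75, 1/5 · 3/20 = 3/100, 1/5 · 1/5 = 1/25, 1/5 · 1/6 = 1/30; summing to 7/60.
Hence P(r = 5 | data) = (1/30) / (7/60) = 2/7.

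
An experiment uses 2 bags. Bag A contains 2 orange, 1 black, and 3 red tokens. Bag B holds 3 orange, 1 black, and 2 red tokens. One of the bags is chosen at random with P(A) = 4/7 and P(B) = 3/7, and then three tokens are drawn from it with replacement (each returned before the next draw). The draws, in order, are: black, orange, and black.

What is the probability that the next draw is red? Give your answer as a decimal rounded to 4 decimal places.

0.4118

For each hypothesis, P(data | H) works out to: P(data | bag A) = (1/6)(2/6)(1/6) = 0.0092593; P(data | bag B) = (1/6)(3/6)(1/6) = 0.013889.
Weighting by the prior gives 4/7 · 0.0092593 = 0.005291, 3/7 · 0.013889 = 0.0059524; these sum to 0.011243.
The posterior is then P(bag A | data) = 0.47059, P(bag B | data) = 0.52941.
The predictive probability is P(red next | data) = (1/2)(0.47059) + (1/3)(0.52941) = 0.41176.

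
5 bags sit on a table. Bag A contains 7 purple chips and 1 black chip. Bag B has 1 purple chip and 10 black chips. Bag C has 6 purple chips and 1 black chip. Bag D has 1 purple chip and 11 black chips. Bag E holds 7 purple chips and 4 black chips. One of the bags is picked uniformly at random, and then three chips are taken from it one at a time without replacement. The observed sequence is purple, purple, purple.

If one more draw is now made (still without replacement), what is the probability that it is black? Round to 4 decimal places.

0.2655

For each hypothesis, P(data | H) works out to: P(data | bag A) = (7/8)(6/7)(5/6) = 0.625; P(data | bag B) = (1/11)(0/10) = 0; P(data | bag C) = (6/7)(5/6)(4/5) = 0.57143; P(data | bag D) = (1/12)(0/11) = 0; P(data | bag E) = (7/11)(6/10)(5/9) = 0.21212.
Multiplying each by its prior: 1/5 · 0.625 = 0.125, 1/5 · 0 = 0, 1/5 · 0.57143 = 0.11429, 1/5 · 0 = 0, 1/5 · 0.21212 = 0.042424; with total 0.28171.
Normalising, the posterior is P(bag A | data) = 0.44372, P(bag B | data) = 0, P(bag C | data) = 0.40569, P(bag D | data) = 0, P(bag E | data) = 0.1506.
The predictive probability is P(black next | data) = (1/5)(0.44372) + (1/4)(0.40569) + (1/2)(0.1506) = 0.26546.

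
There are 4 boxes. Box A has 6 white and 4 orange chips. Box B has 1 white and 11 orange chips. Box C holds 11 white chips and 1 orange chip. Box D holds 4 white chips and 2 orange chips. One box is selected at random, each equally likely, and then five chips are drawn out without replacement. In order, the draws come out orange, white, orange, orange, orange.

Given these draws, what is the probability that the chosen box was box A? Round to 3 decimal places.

The likelihood of the observed sequence under each hypothesis: P(data | box A) = (4/10)(6/9)(3/8)(2/7)(1/6) = 0.0047619; P(data | box B) = (11/12)(1/11)(10/10)(9/9)(8/8) = 0.083333; P(data | box C) = (1/12)(11/11)(0/10) = 0; P(data | box D) = (2/6)(4/5)(1/4)(0/3) = 0.
Multiplying each by its prior: 1/4 · 0.0047619 = 0.0011905, 1/4 · 0.083333 = 0.020833, 1/4 · 0 = 0, 1/4 · 0 = 0; these sum to 0.022024.
By Bayes' rule, P(box A | data) = (0.0011905) / (0.022024) = 0.054054.

0.054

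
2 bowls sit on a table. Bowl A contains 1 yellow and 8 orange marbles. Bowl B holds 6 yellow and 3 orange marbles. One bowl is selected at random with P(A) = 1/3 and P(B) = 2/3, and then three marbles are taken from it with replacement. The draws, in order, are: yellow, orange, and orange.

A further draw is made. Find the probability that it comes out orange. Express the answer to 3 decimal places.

0.540

Under each hypothesis, the probability of the observed sequence is: P(data | bowl A) = (1/9)(8/9)(8/9) = 0.087791; P(data | bowl B) = (6/9)(3/9)(3/9) = 0.074074.
Multiplying each by its prior: 1/3 · 0.087791 = 0.029264, 2/3 · 0.074074 = 0.049383; with total 0.078647.
Normalising, the posterior is P(bowl A | data) = 0.37209, P(bowl B | data) = 0.62791.
Averaging over the posterior, P(orange next | data) = (8/9)(0.37209) + (1/3)(0.62791) = 0.54005.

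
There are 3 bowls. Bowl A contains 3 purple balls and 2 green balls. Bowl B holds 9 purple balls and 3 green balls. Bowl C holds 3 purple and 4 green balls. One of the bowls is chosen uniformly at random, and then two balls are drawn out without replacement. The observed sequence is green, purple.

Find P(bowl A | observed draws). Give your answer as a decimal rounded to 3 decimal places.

Under each hypothesis, the probability of the observed sequence is: P(data | bowl A) = (2/5)(3/4) = 0.3; P(data | bowl B) = (3/12)(9/11) = 0.20455; P(data | bowl C) = (4/7)(3/6) = 0.28571.
Weighting by the prior gives 1/3 · 0.3 = 0.1, 1/3 · 0.20455 = 0.068182, 1/3 · 0.28571 = 0.095238; these sum to 0.26342.
Hence P(bowl A | data) = (0.1) / (0.26342) = 0.37962.

0.380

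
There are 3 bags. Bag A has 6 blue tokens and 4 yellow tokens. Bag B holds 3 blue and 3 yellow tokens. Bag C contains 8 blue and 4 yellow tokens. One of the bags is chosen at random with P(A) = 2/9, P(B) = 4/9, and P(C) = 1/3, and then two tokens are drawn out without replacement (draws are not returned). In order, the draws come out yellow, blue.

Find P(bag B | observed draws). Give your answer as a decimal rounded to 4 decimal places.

0.4877

Under each hypothesis, the probability of the observed sequence is: P(data | bag A) = (4/10)(6/9) = 0.26667; P(data | bag B) = (3/6)(3/5) = 0.3; P(data | bag C) = (4/12)(8/11) = 0.24242.
Multiplying each by its prior: 2/9 · 0.26667 = 0.059259, 4/9 · 0.3 = 0.13333, 1/3 · 0.24242 = 0.080808; with total 0.2734.
Therefore the posterior P(bag B | data) = (0.13333) / (0.2734) = 0.48768.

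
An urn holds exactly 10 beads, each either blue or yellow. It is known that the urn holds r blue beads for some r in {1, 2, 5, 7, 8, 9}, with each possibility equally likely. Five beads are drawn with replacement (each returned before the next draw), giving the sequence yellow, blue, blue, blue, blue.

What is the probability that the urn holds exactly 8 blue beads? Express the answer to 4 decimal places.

0.3248

For each hypothesis, P(data | H) works out to: P(data | r = 1) = (9/10)(1/10)(1/10)(1/10)(1/10) = 9e-05; P(data | r = 2) = (8/10)(2/10)(2/10)(2/10)(2/10) = 0.00128; P(data | r = 5) = (5/10)(5/10)(5/10)(5/10)(5/10) = 0.03125; P(data | r = 7) = (3/10)(7/10)(7/10)(7/10)(7/10) = 0.07203; P(data | r = 8) = (2/10)(8/10)(8/10)(8/10)(8/10) = 0.08192; P(data | r = 9) = (1/10)(9/10)(9/10)(9/10)(9/10) = 0.06561.
Weighting by the prior gives 1/6 · 9e-05 = 1.5e-05, 1/6 · 0.00128 = 0.00021333, 1/6 · 0.03125 = 0.0052083, 1/6 · 0.07203 = 0.012005, 1/6 · 0.08192 = 0.013653, 1/6 · 0.06561 = 0.010935; summing to 0.04203.
By Bayes' rule, P(r = 8 | data) = (0.013653) / (0.04203) = 0.32485.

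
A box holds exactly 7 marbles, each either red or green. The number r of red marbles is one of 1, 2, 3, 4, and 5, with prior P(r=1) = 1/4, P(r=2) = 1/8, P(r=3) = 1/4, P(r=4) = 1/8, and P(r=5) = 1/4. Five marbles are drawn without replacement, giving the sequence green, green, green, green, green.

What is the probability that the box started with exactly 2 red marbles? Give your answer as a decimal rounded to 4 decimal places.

For each hypothesis, P(data | H) works out to: P(data | r = 1) = (6/7)(5/6)(4/5)(3/4)(2/3) = 2/7; P(data | r = 2) = (5/7)(4/6)(3/5)(2/4)(1/3) = 1/21; P(data | r = 3) = (4/7)(3/6)(2/5)(1/4)(0/3) = 0; P(data | r = 4) = (3/7)(2/6)(1/5)(0/4) = 0; P(data | r = 5) = (2/7)(1/6)(0/5) = 0.
Weighting by the prior gives 1/4 · 2/7 = 1/14, 1/8 · 1/21 = 1/168, 1/4 · 0 = 0, 1/8 · 0 = 0, 1/4 · 0 = 0; summing to 13/168.
Therefore the posterior P(r = 2 | data) = (1/168) / (13/168) = 1/13.

0.0769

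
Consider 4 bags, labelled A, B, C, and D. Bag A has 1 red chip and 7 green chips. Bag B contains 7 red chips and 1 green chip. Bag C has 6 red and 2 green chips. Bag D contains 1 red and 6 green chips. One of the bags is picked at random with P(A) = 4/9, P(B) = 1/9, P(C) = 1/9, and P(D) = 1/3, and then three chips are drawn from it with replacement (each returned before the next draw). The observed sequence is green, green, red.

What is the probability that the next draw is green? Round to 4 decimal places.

The likelihood of the observed sequence under each hypothesis: P(data | bag A) = (7/8)(7/8)(1/8) = 0.095703; P(data | bag B) = (1/8)(1/8)(7/8) = 0.013672; P(data | bag C) = (2/8)(2/8)(6/8) = 0.046875; P(data | bag D) = (6/7)(6/7)(1/7) = 0.10496.
Weighting by the prior gives 4/9 · 0.095703 = 0.042535, 1/9 · 0.013672 = 0.0015191, 1/9 · 0.046875 = 0.0052083, 1/3 · 0.10496 = 0.034985; these sum to 0.084248.
Normalising, the posterior is P(bag A | data) = 0.50488, P(bag B | data) = 0.018031, P(bag C | data) = 0.061822, P(bag D | data) = 0.41527.
So P(green next | data) = Σ P(green next | H) P(H | data) = (7/8)(0.50488) + (1/8)(0.018031) + (1/4)(0.061822) + (6/7)(0.41527) = 0.81542.

0.8154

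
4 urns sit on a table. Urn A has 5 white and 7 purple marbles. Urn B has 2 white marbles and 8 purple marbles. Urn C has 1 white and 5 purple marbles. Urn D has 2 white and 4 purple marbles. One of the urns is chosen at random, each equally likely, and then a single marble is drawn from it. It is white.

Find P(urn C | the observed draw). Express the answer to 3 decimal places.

Under each hypothesis, the probability of this draw is: P(data | urn A) = (5/12) = 5/12; P(data | urn B) = (2/10) = 1/5; P(data | urn C) = (1/6) = 1/6; P(data | urn D) = (2/6) = 1/3.
Weighting by the prior gives 1/4 · 5/12 = 5/48, 1/4 · 1/5 = 1/20, 1/4 · 1/6 = 1/24, 1/4 · 1/3 = 1/12; these sum to 67/240.
By Bayes' rule, P(urn C | data) = (1/24) / (67/240) = 10/67.

0.149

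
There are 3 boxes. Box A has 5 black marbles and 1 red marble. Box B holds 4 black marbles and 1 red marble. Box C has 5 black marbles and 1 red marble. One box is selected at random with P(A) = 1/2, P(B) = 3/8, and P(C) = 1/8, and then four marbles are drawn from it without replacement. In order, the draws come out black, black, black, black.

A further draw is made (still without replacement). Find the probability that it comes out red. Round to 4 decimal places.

0.6324

The likelihood of the observed sequence under each hypothesis: P(data | box A) = (5/6)(4/5)(3/4)(2/3) = 1/3; P(data | box B) = (4/5)(3/4)(2/3)(1/2) = 1/5; P(data | box C) = (5/6)(4/5)(3/4)(2/3) = 1/3.
Multiplying each by its prior: 1/2 · 1/3 = 1/6, 3/8 · 1/5 = 3/40, 1/8 · 1/3 = 1/24; with total 17/60.
Dividing through by the total gives posterior P(box A | data) = 10/17, P(box B | data) = 9/34, P(box C | data) = 5/34.
So P(red next | data) = Σ P(red next | H) P(H | data) = (1/2)(10/17) + (1)(9/34) + (1/2)(5/34) = 43/68.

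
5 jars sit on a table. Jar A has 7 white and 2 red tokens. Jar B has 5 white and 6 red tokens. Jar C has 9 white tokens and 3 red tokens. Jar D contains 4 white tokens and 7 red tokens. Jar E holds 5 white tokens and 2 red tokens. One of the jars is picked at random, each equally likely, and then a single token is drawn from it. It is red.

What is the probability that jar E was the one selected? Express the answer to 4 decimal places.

Compute the likelihood of this draw for each case: P(data | jar A) = (2/9) = 0.22222; P(data | jar B) = (6/11) = 0.54545; P(data | jar C) = (3/12) = 0.25; P(data | jar D) = (7/11) = 0.63636; P(data | jar E) = (2/7) = 0.28571.
The prior-weighted likelihoods are 1/5 · 0.22222 = 0.044444, 1/5 · 0.54545 = 0.10909, 1/5 · 0.25 = 0.05, 1/5 · 0.63636 = 0.12727, 1/5 · 0.28571 = 0.057143; with total 0.38795.
By Bayes' rule, P(jar E | data) = (0.057143) / (0.38795) = 0.14729.

0.1473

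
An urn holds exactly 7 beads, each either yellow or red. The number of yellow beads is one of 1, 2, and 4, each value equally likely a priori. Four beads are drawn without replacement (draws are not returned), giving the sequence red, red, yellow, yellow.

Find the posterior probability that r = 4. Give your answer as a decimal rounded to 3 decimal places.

For each hypothesis, P(data | H) works out to: P(data | r = 1) = (6/7)(5/6)(1/5)(0/4) = 0; P(data | r = 2) = (5/7)(4/6)(2/5)(1/4) = 1/21; P(data | r = 4) = (3/7)(2/6)(4/5)(3/4) = 3/35.
The prior-weighted likelihoods are 1/3 · 0 = 0, 1/3 · 1/21 = 1/63, 1/3 · 3/35 = 1/35; these sum to 2/45.
So P(r = 4 | data) = (1/35) / (2/45) = 9/14.

0.643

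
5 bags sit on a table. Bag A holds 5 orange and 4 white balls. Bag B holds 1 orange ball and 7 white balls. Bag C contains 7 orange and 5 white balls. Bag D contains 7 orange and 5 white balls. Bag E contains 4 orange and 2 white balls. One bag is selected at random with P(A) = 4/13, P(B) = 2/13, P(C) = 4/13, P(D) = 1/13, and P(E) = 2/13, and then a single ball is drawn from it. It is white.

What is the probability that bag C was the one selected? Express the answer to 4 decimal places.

0.2655

Compute the likelihood of this draw for each case: P(data | bag A) = (4/9) = 4/9; P(data | bag B) = (7/8) = 7/8; P(data | bag C) = (5/12) = 5/12; P(data | bag D) = (5/12) = 5/12; P(data | bag E) = (2/6) = 1/3.
Weighting by the prior gives 4/13 · 4/9 = 16/117, 2/13 · 7/8 = 7/52, 4/13 · 5/12 = 5/39, 1/13 · 5/12 = 5/156, 2/13 · 1/3 = 2/39; with total 113/234.
So P(bag C | data) = (5/39) / (113/234) = 30/113.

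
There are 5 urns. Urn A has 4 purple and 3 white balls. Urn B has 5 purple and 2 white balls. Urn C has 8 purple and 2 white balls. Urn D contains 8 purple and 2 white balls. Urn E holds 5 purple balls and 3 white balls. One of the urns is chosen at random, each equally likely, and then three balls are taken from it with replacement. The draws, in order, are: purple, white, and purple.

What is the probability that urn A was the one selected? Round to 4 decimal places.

For each hypothesis, P(data | H) works out to: P(data | urn A) = (4/7)(3/7)(4/7) = 0.13994; P(data | urn B) = (5/7)(2/7)(5/7) = 0.14577; P(data | urn C) = (8/10)(2/10)(8/10) = 0.128; P(data | urn D) = (8/10)(2/10)(8/10) = 0.128; P(data | urn E) = (5/8)(3/8)(5/8) = 0.14648.
Multiplying each by its prior: 1/5 · 0.13994 = 0.027988, 1/5 · 0.14577 = 0.029155, 1/5 · 0.128 = 0.0256, 1/5 · 0.128 = 0.0256, 1/5 · 0.14648 = 0.029297; these sum to 0.13764.
Hence P(urn A | data) = (0.027988) / (0.13764) = 0.20334.

0.2033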